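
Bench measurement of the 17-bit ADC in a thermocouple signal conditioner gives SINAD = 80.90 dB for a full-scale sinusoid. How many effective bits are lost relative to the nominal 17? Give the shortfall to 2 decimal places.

ENOB = (SINAD − 1.76)/6.02 = (80.90 − 1.76)/6.02 = 13.1462 bits.
Lost resolution: 17 − 13.1462 = 3.8538 bits.

3.85 bits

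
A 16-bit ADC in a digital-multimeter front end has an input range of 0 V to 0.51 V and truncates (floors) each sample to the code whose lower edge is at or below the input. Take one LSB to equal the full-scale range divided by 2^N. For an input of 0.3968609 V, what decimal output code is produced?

Range is 0.51 V. LSB = 0.51 V / 2^16 ≈ 7.782 µV.
code = ⌊(V_in − V_min)/LSB⌋ = ⌊(V_in − V_min) × 2^16 / range⌋
     = ⌊(0.3968609 − (0)) × 65536 / 0.51⌋ = ⌊0.3968609 × 65536/0.51⌋
     = ⌊50997.404⌋ = 50997.

50997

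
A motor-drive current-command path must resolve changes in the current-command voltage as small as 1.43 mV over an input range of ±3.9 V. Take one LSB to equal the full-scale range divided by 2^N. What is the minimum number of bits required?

13 bits

The full-scale span is 3.9 − (-3.9) = 7.8 V.
Levels needed ≥ 7.8/1.43 mV = 5455. 2^13 = 8192 suffices, so N_min = 13.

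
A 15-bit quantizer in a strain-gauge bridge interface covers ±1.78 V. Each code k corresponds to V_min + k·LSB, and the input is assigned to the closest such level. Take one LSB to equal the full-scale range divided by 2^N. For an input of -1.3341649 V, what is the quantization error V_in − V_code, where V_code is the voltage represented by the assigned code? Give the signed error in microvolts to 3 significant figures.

Span: 1.78 V − (-1.78 V) = 3.56 V. LSB = 3.56 V / 2^15 ≈ 108.6 µV.
(V_in − V_min)/LSB = (-1.3341649 − (-1.78)) × 32768/3.56 = 4103.6867 → nearest code k = 4104.
V_code = V_min + k × range/2^15 = -1.78 + 4104 × 3.56/32768 = -1.3341308594 V.
V_in − V_code = -1.3341649 − (-1.3341308594) = −34.0 µV.

−34.0 µV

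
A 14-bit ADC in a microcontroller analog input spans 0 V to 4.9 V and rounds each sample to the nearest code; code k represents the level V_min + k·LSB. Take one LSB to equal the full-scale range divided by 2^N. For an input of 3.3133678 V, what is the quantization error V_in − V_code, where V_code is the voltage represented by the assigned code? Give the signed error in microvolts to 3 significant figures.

−53.8 µV

V_FS = 4.9 V. LSB = 4.9 V / 2^14 ≈ 299.1 µV.
(3.3133678 − (0)) / LSB = 3.3133678 × 16384/4.9 = 11078.8200. Nearest integer: k = 11079.
V_code = 0 + (11079/16384) × 4.9 = 3.3134216309 V.
Error = V_in − V_code = 3.3133678 − (3.3134216309) = −53.8 µV.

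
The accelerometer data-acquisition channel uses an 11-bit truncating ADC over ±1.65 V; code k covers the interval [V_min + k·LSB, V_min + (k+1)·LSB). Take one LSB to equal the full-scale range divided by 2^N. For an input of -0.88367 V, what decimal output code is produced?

475

Full-scale range = 1.65 V − (-1.65 V) = 3.3 V. LSB = 3.3 V / 2^11 ≈ 1.611 mV.
V_in − V_min = -0.88367 − (-1.65) = 0.76633 V.
Divide by LSB: 0.76633 × 2048/3.3 = 475.5890.
Truncating gives code 475.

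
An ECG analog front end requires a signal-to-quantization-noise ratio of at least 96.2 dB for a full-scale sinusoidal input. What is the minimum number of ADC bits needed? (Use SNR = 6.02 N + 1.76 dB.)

6.02 N + 1.76 ≥ 96.2 gives N ≥ 15.688, so the minimum integer is 16.

16 bits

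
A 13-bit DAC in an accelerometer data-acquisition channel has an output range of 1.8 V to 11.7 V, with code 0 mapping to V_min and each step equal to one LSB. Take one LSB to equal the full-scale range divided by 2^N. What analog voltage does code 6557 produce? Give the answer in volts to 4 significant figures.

Range = 11.7 − (1.8) = 9.9 V. LSB = 9.9 V / 2^13.
V_out = V_min + code × LSB = 1.8 V + 6557 × 9.9 V / 8192
      = 1.8 V + 7.92411 V = 9.72411 V.

9.724 V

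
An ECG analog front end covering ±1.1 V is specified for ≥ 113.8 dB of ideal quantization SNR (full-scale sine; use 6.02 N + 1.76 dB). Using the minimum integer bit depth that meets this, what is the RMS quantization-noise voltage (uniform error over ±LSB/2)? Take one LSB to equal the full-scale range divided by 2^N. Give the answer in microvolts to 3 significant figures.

Span: 1.1 V − (-1.1 V) = 2.2 V.
Solving 6.02 N ≥ 113.8 − 1.76: N ≥ 18.611. Round up → N = 19.
LSB = 2.2 V ÷ 2^19 = 2.2/524288 V = 4.1962 µV.
V_rms = LSB/√12 = 1.21 µV.

1.21 µV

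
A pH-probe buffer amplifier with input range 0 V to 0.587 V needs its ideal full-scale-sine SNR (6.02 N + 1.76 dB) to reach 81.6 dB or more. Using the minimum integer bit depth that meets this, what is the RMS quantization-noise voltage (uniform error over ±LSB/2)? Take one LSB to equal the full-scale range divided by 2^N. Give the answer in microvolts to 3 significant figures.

Full-scale range = 0.587 V.
6.02 N + 1.76 ≥ 81.6 gives N ≥ 13.262, so the minimum integer is 14.
Step size = 0.587/16384 V = 35.828 µV.
RMS noise = LSB/√12 = 10.3 µV.

10.3 µV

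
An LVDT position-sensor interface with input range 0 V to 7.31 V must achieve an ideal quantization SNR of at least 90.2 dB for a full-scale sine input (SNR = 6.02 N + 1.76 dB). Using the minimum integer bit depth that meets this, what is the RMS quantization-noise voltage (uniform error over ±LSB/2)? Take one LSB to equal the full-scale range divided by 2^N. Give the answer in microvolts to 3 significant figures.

64.4 µV

Span = 7.31 V.
Required N = ⌈(90.2 − 1.76)/6.02⌉ = ⌈14.691⌉ = 15.
Step size = 7.31/32768 V = 223.08 µV.
σ_q = LSB/√12 = 223.08 µV/3.4641 = 64.4 µV.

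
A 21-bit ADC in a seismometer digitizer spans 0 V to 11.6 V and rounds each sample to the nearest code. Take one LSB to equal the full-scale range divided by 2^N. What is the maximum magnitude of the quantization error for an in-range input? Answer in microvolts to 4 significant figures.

Span = 11.6 V.
LSB = 11.6 V ÷ 2^21 = 11.6/2097152 V = 5.53131 µV.
Worst-case error for round-to-nearest is half an LSB: 2.766 µV.

2.766 µV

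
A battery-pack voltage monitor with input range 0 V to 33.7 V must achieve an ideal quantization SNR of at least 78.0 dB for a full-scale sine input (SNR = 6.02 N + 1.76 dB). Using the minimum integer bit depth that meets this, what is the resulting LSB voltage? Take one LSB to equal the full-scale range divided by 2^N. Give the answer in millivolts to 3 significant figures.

4.11 mV

Span = 33.7 V.
Required N = ⌈(78.0 − 1.76)/6.02⌉ = ⌈12.664⌉ = 13.
LSB = 33.7 V / 2^13 = 4.11 mV.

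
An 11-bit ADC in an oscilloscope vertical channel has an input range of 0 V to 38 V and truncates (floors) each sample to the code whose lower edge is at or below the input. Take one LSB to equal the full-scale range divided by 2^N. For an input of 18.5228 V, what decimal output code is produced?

998

V_FS = 38 V. LSB = 38 V / 2^11 ≈ 18.55 mV.
V_in − V_min = 18.5228 − (0) = 18.5228 V.
Divide by LSB: 18.5228 × 2048/38 = 998.2814.
Truncating gives code 998.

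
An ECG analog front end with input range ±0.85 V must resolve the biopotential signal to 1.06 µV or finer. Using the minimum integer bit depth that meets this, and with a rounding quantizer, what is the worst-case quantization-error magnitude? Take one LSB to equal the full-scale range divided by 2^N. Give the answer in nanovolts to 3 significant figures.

405 nV

Span: 0.85 V − (-0.85 V) = 1.7 V.
Required number of levels: 1.7/1.06 µV = 1.6038e6; smallest N with 2^N ≥ that is 21.
Step size = 1.7/2097152 V = 0.81062 µV.
Max error for round-to-nearest is LSB/2 = 405 nV.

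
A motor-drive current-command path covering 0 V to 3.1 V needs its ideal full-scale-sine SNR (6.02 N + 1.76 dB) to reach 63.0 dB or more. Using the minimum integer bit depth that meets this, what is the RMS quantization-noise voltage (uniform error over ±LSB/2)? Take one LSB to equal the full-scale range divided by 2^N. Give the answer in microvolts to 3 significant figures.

Range is 3.1 V.
N ≥ (63.0 − 1.76)/6.02 = 10.173 → N_min = 11.
LSB = 3.1 V ÷ 2^11 = 3.1/2048 V = 1.5137 mV.
V_rms = LSB/√12 = 437 µV.

437 µV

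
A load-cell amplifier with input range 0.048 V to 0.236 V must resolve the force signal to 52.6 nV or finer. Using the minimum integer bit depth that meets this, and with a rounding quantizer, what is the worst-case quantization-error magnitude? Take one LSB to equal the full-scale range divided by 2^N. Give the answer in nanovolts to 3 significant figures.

Range = 0.236 − (0.048) = 0.188 V.
Need 2^N ≥ 0.188 V / 52.6 nV = 3.574e6 → N_min = 22.
One LSB is 0.188 V / 4194304 = 44.823 nV.
Half an LSB is 22.4 nV.

22.4 nV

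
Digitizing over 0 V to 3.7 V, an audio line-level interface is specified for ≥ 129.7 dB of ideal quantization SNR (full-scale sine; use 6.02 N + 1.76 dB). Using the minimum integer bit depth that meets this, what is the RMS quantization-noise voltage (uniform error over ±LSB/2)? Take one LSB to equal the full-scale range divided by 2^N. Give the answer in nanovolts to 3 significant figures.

Range is 3.7 V.
Required N = ⌈(129.7 − 1.76)/6.02⌉ = ⌈21.252⌉ = 22.
LSB = 3.7 V ÷ 2^22 = 3.7/4194304 V = 0.88215 µV.
σ_q = LSB/√12 = 0.88215 µV/3.4641 = 255 nV.

255 nV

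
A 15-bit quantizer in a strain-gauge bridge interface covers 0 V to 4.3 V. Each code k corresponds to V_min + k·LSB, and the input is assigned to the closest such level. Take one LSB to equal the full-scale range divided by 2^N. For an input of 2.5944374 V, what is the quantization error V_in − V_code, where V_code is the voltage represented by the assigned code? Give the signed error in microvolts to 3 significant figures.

−23.7 µV

Span = 4.3 V. LSB = 4.3 V / 2^15 ≈ 131.2 µV.
(2.5944374 − (0)) / LSB = 2.5944374 × 32768/4.3 = 19770.8197. Nearest integer: k = 19771.
V_code = 0 + (19771/32768) × 4.3 = 2.5944610596 V.
e = 2.5944374 − (2.5944610596) = −23.7 µV.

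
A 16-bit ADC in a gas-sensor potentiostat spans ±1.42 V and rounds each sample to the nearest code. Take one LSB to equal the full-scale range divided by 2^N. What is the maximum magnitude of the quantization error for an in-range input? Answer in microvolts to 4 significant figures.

21.67 µV

The full-scale span is 1.42 − (-1.42) = 2.84 V.
LSB = 2.84 V / 2^16 = 43.3350 µV.
Worst-case error for round-to-nearest is half an LSB: 21.67 µV.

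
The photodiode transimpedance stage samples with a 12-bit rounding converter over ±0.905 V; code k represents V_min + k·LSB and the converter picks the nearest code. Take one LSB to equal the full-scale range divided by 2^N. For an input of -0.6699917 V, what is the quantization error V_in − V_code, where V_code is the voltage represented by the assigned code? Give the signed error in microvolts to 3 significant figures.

−79.6 µV

Range = 0.905 − (-0.905) = 1.81 V. LSB = 1.81 V / 2^12 ≈ 441.9 µV.
(V_in − V_min)/LSB = (-0.6699917 − (-0.905)) × 4096/1.81 = 531.8199 → nearest code k = 532.
Reconstructed level: -0.905 + 532 × 1.81/4096 V = -0.6699121094 V.
e = -0.6699917 − (-0.6699121094) = −79.6 µV.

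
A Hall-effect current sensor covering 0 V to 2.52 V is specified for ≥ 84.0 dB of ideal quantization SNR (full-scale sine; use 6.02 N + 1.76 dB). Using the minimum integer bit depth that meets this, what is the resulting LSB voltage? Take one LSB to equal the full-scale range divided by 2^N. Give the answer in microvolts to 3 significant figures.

154 µV

Full-scale range = 2.52 V.
Required N = ⌈(84.0 − 1.76)/6.02⌉ = ⌈13.661⌉ = 14.
LSB = 2.52 V ÷ 2^14 = 2.52/16384 V = 154 µV.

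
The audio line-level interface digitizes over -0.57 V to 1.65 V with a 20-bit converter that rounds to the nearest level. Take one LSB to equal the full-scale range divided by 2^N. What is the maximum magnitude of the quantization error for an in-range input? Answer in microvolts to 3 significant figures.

1.06 µV

Full-scale range = 1.65 V − (-0.57 V) = 2.22 V.
LSB = 2.22 V ÷ 2^20 = 2.22/1048576 V = 2.1172 µV.
Worst-case error for round-to-nearest is half an LSB: 1.06 µV.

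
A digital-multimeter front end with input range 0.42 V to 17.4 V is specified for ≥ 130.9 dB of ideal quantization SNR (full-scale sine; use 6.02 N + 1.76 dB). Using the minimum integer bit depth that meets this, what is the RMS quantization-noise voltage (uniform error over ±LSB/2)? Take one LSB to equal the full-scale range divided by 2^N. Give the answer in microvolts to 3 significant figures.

1.17 µV

Range = 17.4 − (0.42) = 16.98 V.
6.02 N + 1.76 ≥ 130.9 gives N ≥ 21.452, so the minimum integer is 22.
Step size = 16.98/4194304 V = 4.0483 µV.
V_rms = LSB/√12 = 1.17 µV.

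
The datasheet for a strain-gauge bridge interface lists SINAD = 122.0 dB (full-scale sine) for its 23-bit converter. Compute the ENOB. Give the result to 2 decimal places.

19.97 bits

Inverting SNR = 6.02 N + 1.76: N_eff = (122.0 − 1.76)/6.02 = 19.9734.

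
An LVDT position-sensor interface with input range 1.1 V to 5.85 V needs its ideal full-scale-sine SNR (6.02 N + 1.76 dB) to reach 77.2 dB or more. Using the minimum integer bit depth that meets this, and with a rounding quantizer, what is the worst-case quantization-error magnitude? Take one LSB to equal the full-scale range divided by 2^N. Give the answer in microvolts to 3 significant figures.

290 µV

Full-scale range = 5.85 V − (1.1 V) = 4.75 V.
6.02 N + 1.76 ≥ 77.2 gives N ≥ 12.532, so the minimum integer is 13.
LSB = 4.75 V / 2^13 = 0.57983 mV.
Max error for round-to-nearest is LSB/2 = 290 µV.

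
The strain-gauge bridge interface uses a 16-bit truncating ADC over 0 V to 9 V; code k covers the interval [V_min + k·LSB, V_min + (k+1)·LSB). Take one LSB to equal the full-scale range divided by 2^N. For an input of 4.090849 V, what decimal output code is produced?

V_FS = 9 V. LSB = 9 V / 2^16 ≈ 137.3 µV.
(V_in − V_min) × 2^16/range = (4.090849 − (0)) × 65536/9 = 29788.653.
Floor → code = 29788.

29788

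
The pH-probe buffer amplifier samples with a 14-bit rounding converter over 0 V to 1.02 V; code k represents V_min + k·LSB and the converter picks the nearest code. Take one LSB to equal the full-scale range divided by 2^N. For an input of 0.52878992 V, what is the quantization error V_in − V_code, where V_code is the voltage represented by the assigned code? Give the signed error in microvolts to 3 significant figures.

Span = 1.02 V. LSB = 1.02 V / 2^14 ≈ 62.26 µV.
Position in LSBs: (0.52878992 − (0)) × 16384/1.02 = 8493.8177; rounding gives k = 8494.
Reconstructed level: 0 + 8494 × 1.02/16384 V = 0.52880126953 V.
Error = V_in − V_code = 0.52878992 − (0.52880126953) = −11.3 µV.

−11.3 µV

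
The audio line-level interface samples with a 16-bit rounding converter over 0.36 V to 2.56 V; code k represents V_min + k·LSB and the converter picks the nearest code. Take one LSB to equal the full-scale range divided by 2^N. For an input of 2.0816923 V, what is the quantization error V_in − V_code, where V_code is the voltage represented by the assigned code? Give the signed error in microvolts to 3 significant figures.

−11.8 µV

Span: 2.56 V − (0.36 V) = 2.2 V. LSB = 2.2 V / 2^16 ≈ 33.57 µV.
(2.0816923 − (0.36)) / LSB = 1.7216923 × 65536/2.2 = 51287.6484. Nearest integer: k = 51288.
Reconstructed level: 0.36 + 51288 × 2.2/65536 V = 2.0817041016 V.
Error = V_in − V_code = 2.0816923 − (2.0817041016) = −11.8 µV.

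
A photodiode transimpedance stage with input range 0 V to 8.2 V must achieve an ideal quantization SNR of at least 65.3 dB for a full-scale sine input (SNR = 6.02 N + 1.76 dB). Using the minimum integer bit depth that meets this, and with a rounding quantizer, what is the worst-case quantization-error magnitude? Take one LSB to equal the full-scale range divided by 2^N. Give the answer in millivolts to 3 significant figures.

V_FS = 8.2 V.
Solving 6.02 N ≥ 65.3 − 1.76: N ≥ 10.555. Round up → N = 11.
LSB = 8.2 V / 2^11 = 4.0039 mV.
Max error for round-to-nearest is LSB/2 = 2.00 mV.

2.00 mV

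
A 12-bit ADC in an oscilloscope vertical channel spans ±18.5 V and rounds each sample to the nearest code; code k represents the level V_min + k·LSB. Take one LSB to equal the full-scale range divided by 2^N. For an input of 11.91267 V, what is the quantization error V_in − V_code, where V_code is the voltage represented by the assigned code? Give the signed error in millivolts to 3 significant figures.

Span: 18.5 V − (-18.5 V) = 37 V. LSB = 37 V / 2^12 ≈ 9.033 mV.
Position in LSBs: (11.91267 − (-18.5)) × 4096/37 = 3366.7648; rounding gives k = 3367.
Reconstructed level: -18.5 + 3367 × 37/4096 V = 11.91479492 V.
V_in − V_code = 11.91267 − (11.91479492) = −2.12 mV.

−2.12 mV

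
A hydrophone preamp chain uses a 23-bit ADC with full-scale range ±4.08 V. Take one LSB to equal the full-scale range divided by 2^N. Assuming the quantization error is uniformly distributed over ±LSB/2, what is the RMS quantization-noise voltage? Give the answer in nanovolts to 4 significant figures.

280.8 nV

Full-scale range = 4.08 V − (-4.08 V) = 8.16 V.
One LSB is 8.16 V / 8388608 = 0.972748 µV.
V_rms = LSB/√12 = 0.972748 µV / √12 = 280.8 nV.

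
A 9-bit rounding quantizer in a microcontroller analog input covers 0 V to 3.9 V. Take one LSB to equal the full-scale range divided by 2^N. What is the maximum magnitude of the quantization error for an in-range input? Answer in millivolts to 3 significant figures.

Range is 3.9 V.
LSB = 3.9 V / 2^9 = 7.6172 mV.
|e|_max = LSB/2 = 3.81 mV.

3.81 mV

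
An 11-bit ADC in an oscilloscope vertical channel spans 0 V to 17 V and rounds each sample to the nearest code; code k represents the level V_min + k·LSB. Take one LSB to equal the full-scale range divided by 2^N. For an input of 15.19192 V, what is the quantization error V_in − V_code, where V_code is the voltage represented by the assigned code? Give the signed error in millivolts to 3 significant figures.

+1.49 mV

Span = 17 V. LSB = 17 V / 2^11 ≈ 8.301 mV.
Position in LSBs: (15.19192 − (0)) × 2048/17 = 1830.1795; rounding gives k = 1830.
Reconstructed level: 0 + 1830 × 17/2048 V = 15.19042969 V.
e = 15.19192 − (15.19042969) = +1.49 mV.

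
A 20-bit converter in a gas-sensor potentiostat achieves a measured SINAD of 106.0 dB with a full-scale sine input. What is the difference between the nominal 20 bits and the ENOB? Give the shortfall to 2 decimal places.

2.68 bits

Effective bits = (106.0 − 1.76)/6.02 = 17.3156.
Lost resolution: 20 − 17.3156 = 2.6844 bits.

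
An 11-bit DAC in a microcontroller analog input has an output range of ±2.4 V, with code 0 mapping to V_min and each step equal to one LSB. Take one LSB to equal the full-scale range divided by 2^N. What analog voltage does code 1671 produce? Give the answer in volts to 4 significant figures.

1.516 V

The full-scale span is 2.4 − (-2.4) = 4.8 V. LSB = 4.8 V / 2^11.
V_out = V_min + code × LSB = -2.4 V + 1671 × 4.8 V / 2048
      = -2.4 V + 3.91641 V = 1.51641 V.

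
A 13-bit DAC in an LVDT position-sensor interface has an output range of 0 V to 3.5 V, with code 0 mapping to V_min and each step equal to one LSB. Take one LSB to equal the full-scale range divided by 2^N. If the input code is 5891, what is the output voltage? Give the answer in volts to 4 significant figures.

2.517 V

Full-scale range = 3.5 V. LSB = 3.5 V / 2^13.
V_out = 0 + 5891 × (3.5/8192) V
      = 0 V + 2.51691 V = 2.51691 V.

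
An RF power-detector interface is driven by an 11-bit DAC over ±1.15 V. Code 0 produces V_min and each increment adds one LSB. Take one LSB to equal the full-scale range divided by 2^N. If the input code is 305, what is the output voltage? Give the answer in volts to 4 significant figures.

Range = 1.15 − (-1.15) = 2.3 V. LSB = 2.3 V / 2^11.
V_out = -1.15 + 305 × (2.3/2048) V
      = -1.15 V + 0.342529 V = -0.807471 V.

-0.8075 V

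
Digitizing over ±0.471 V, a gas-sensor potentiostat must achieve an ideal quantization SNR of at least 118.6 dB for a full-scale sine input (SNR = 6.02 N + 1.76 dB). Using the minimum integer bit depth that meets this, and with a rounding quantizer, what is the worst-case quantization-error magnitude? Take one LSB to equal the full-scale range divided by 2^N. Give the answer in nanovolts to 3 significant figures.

449 nV

Full-scale range = 0.471 V − (-0.471 V) = 0.942 V.
Required N = ⌈(118.6 − 1.76)/6.02⌉ = ⌈19.409⌉ = 20.
LSB = 0.942 V ÷ 2^20 = 0.942/1048576 V = 0.89836 µV.
Max error for round-to-nearest is LSB/2 = 449 nV.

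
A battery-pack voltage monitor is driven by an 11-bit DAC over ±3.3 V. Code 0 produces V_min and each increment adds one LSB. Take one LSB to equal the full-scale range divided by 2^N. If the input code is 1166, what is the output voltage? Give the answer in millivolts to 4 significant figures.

457.6 mV

Full-scale range = 3.3 V − (-3.3 V) = 6.6 V. LSB = 6.6 V / 2^11.
V_out = -3.3 + 1166 × (6.6/2048) V
      = -3.3 + 3.75762 = 0.457617 V.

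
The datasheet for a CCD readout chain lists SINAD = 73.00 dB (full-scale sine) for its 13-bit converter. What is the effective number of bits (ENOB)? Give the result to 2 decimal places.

(73.00 − 1.76) / 6.02 = 71.24/6.02 = 11.8339 effective bits.

11.83 bits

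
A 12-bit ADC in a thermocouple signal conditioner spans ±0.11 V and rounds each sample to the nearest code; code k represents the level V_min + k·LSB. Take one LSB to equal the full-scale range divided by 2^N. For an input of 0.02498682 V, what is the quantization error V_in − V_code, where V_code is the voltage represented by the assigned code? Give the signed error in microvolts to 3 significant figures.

+11.2 µV

Full-scale range = 0.11 V − (-0.11 V) = 0.22 V. LSB = 0.22 V / 2^12 ≈ 53.71 µV.
(V_in − V_min)/LSB = (0.02498682 − (-0.11)) × 4096/0.22 = 2513.2092 → nearest code k = 2513.
Reconstructed level: -0.11 + 2513 × 0.22/4096 V = 0.02497558594 V.
e = 0.02498682 − (0.02497558594) = +11.2 µV.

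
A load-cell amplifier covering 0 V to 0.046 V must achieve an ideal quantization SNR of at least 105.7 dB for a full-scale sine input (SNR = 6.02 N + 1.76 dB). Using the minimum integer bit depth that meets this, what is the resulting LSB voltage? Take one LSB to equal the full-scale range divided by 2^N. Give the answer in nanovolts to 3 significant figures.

175 nV

Span = 0.046 V.
N ≥ (105.7 − 1.76)/6.02 = 17.266 → N_min = 18.
Step size = 0.046/262144 V = 175 nV.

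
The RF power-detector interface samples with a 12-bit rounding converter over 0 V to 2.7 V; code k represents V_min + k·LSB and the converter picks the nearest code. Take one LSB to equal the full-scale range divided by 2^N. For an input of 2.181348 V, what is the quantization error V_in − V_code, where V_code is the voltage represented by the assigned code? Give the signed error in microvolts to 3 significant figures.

+122 µV

Range is 2.7 V. LSB = 2.7 V / 2^12 ≈ 0.6592 mV.
(2.181348 − (0)) / LSB = 2.181348 × 4096/2.7 = 3309.1857. Nearest integer: k = 3309.
V_code = V_min + k × range/2^12 = 0 + 3309 × 2.7/4096 = 2.181225586 V.
e = 2.181348 − (2.181225586) = +122 µV.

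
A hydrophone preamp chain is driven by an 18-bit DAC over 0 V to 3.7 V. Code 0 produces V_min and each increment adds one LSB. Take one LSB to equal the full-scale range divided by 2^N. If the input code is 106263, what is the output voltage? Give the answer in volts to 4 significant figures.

Range is 3.7 V. LSB = 3.7 V / 2^18.
V_out = V_min + code × LSB = 0 V + 106263 × 3.7 V / 262144
      = 0 + 1.49984 = 1.49984 V.

1.500 V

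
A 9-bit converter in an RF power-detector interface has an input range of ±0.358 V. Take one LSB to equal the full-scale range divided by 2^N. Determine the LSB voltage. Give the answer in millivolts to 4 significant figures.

Full-scale range = 0.358 V − (-0.358 V) = 0.716 V.
Number of codes = 2^9 = 512.
One LSB is 0.716 V / 512 = 1.398 mV.

1.398 mV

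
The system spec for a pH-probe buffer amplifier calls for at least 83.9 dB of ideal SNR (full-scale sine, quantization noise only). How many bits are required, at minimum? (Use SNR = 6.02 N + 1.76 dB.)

N ≥ (83.9 − 1.76)/6.02 = 13.645 → N_min = 14.

14 bits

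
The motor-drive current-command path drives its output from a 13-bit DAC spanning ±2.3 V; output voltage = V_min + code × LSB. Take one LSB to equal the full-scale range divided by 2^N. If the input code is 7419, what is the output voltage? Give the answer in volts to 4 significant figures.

1.866 V

Range = 2.3 − (-2.3) = 4.6 V. LSB = 4.6 V / 2^13.
V_out = V_min + code × LSB = -2.3 V + 7419 × 4.6 V / 8192
      = -2.3 V + 4.16594 V = 1.86594 V.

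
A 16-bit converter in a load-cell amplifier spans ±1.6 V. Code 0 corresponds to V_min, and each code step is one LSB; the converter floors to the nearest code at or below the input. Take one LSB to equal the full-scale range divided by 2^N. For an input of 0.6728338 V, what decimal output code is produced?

Span: 1.6 V − (-1.6 V) = 3.2 V. LSB = 3.2 V / 2^16 ≈ 48.83 µV.
code = ⌊(V_in − V_min)/LSB⌋ = ⌊(V_in − V_min) × 2^16 / range⌋
     = ⌊(0.6728338 − (-1.6)) × 65536 / 3.2⌋ = ⌊2.2728338 × 65536/3.2⌋
     = ⌊46547.636⌋ = 46547.

46547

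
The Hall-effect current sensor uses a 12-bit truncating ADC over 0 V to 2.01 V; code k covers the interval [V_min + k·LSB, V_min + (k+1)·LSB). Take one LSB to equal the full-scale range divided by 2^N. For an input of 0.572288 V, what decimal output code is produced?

V_FS = 2.01 V. LSB = 2.01 V / 2^12 ≈ 490.7 µV.
(V_in − V_min) × 2^12/range = (0.572288 − (0)) × 4096/2.01 = 1166.215.
Floor → code = 1166.

1166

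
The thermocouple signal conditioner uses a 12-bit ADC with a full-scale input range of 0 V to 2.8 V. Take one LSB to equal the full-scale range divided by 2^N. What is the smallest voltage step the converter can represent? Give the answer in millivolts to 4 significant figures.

0.6836 mV

Range is 2.8 V.
Number of codes = 2^12 = 4096.
Step size = 2.8/4096 V = 0.6836 mV.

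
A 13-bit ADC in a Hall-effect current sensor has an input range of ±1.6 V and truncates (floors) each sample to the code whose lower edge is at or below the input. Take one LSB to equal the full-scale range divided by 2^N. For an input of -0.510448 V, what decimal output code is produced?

2789

Span: 1.6 V − (-1.6 V) = 3.2 V. LSB = 3.2 V / 2^13 ≈ 390.6 µV.
(V_in − V_min) × 2^13/range = (-0.510448 − (-1.6)) × 8192/3.2 = 2789.253.
Floor → code = 2789.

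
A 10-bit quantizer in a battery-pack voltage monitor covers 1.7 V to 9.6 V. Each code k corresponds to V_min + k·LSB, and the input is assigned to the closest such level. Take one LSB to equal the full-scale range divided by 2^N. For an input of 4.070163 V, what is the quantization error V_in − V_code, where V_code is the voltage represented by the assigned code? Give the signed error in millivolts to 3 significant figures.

Span: 9.6 V − (1.7 V) = 7.9 V. LSB = 7.9 V / 2^10 ≈ 7.715 mV.
(4.070163 − (1.7)) / LSB = 2.370163 × 1024/7.9 = 307.2211. Nearest integer: k = 307.
V_code = 1.7 + (307/1024) × 7.9 = 4.068457031 V.
Error = V_in − V_code = 4.070163 − (4.068457031) = +1.71 mV.

+1.71 mV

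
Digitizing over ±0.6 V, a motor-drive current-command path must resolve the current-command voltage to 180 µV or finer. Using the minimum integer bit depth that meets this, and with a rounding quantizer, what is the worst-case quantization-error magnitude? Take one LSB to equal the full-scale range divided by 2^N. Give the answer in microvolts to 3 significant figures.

Span: 0.6 V − (-0.6 V) = 1.2 V.
Levels needed ≥ 1.2/180 µV = 6667. 2^13 = 8192 suffices, so N_min = 13.
Step size = 1.2/8192 V = 146.48 µV.
Half an LSB is 73.2 µV.

73.2 µV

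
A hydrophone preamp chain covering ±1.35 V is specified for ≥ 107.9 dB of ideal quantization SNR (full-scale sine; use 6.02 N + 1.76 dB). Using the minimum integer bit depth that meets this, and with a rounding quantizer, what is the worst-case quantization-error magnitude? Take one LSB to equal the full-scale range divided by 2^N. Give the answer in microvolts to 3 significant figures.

Full-scale range = 1.35 V − (-1.35 V) = 2.7 V.
Solving 6.02 N ≥ 107.9 − 1.76: N ≥ 17.631. Round up → N = 18.
LSB = 2.7 V / 2^18 = 10.300 µV.
Max error for round-to-nearest is LSB/2 = 5.15 µV.

5.15 µV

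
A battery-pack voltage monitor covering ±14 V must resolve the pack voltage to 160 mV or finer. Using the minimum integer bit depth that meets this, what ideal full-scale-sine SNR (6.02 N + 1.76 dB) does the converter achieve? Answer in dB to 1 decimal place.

The full-scale span is 14 − (-14) = 28 V.
Required number of levels: 28/160 mV = 175.00; smallest N with 2^N ≥ that is 8.
SNR = 6.02 × 8 + 1.76 = 49.92 dB.

49.9 dB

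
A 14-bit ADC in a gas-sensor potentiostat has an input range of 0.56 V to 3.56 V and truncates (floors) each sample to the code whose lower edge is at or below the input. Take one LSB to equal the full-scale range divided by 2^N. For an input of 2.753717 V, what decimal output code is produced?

Range = 3.56 − (0.56) = 3 V. LSB = 3 V / 2^14 ≈ 183.1 µV.
V_in − V_min = 2.753717 − (0.56) = 2.193717 V.
Divide by LSB: 2.193717 × 16384/3 = 11980.6198.
Truncating gives code 11980.

11980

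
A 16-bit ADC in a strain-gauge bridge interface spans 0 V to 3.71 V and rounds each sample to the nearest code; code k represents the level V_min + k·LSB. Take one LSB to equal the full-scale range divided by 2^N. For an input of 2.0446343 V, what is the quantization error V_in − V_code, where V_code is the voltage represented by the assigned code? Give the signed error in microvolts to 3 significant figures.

−9.56 µV

V_FS = 3.71 V. LSB = 3.71 V / 2^16 ≈ 56.61 µV.
(2.0446343 − (0)) / LSB = 2.0446343 × 65536/3.71 = 36117.8311. Nearest integer: k = 36118.
V_code = V_min + k × range/2^16 = 0 + 36118 × 3.71/65536 = 2.0446438599 V.
e = 2.0446343 − (2.0446438599) = −9.56 µV.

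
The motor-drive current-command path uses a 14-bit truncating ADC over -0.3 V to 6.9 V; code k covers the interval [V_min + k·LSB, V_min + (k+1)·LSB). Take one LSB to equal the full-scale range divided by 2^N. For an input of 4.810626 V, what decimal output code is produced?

Full-scale range = 6.9 V − (-0.3 V) = 7.2 V. LSB = 7.2 V / 2^14 ≈ 439.5 µV.
code = ⌊(V_in − V_min)/LSB⌋ = ⌊(V_in − V_min) × 2^14 / range⌋
     = ⌊(4.810626 − (-0.3)) × 16384 / 7.2⌋ = ⌊5.110626 × 16384/7.2⌋
     = ⌊11629.513⌋ = 11629.

11629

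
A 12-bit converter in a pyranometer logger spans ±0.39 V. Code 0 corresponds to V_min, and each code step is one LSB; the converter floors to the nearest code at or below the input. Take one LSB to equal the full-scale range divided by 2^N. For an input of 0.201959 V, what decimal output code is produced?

3108

Full-scale range = 0.39 V − (-0.39 V) = 0.78 V. LSB = 0.78 V / 2^12 ≈ 190.4 µV.
code = ⌊(V_in − V_min)/LSB⌋ = ⌊(V_in − V_min) × 2^12 / range⌋
     = ⌊(0.201959 − (-0.39)) × 4096 / 0.78⌋ = ⌊0.591959 × 4096/0.78⌋
     = ⌊3108.544⌋ = 3108.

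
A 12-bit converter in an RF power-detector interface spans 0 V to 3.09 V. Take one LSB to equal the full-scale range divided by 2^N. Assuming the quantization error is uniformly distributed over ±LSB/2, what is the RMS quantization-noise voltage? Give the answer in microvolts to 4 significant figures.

Range is 3.09 V.
LSB = 3.09 V / 2^12 = 0.754395 mV.
RMS of a uniform error over width LSB is LSB/√12 = 217.8 µV.

217.8 µV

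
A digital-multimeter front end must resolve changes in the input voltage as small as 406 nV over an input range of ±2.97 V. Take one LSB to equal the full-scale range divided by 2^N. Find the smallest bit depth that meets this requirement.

24 bits

Span: 2.97 V − (-2.97 V) = 5.94 V.
5.94 V / 406 nV = 1.463e7. Since 2^23 = 8388608 and 2^24 = 16777216, N = 24.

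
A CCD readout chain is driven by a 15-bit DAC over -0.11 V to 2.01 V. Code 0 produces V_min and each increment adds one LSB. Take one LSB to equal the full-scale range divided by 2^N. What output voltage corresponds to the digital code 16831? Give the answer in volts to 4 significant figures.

The full-scale span is 2.01 − (-0.11) = 2.12 V. LSB = 2.12 V / 2^15.
V_out = V_min + code × LSB = -0.11 V + 16831 × 2.12 V / 32768
      = -0.11 V + 1.08892 V = 0.978920 V.

0.9789 V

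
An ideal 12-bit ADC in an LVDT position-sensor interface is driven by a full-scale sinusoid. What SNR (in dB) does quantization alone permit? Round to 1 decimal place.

Ideal quantization SNR: 6.02 × 12 + 1.76 dB = 74.0 dB.

74.0 dB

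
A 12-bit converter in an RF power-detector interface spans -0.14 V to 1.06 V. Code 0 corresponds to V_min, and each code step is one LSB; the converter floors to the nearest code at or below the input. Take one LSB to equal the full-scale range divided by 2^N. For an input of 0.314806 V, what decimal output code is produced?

1552

Full-scale range = 1.06 V − (-0.14 V) = 1.2 V. LSB = 1.2 V / 2^12 ≈ 293.0 µV.
code = ⌊(V_in − V_min)/LSB⌋ = ⌊(V_in − V_min) × 2^12 / range⌋
     = ⌊(0.314806 − (-0.14)) × 4096 / 1.2⌋ = ⌊0.454806 × 4096/1.2⌋
     = ⌊1552.404⌋ = 1552.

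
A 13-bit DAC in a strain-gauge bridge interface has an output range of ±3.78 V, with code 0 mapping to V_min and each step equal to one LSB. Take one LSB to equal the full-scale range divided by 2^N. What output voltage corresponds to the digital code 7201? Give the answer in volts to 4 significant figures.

Full-scale range = 3.78 V − (-3.78 V) = 7.56 V. LSB = 7.56 V / 2^13.
V_out = -3.78 + 7201 × (7.56/8192) V
      = -3.78 + 6.64545 = 2.86545 V.

2.865 V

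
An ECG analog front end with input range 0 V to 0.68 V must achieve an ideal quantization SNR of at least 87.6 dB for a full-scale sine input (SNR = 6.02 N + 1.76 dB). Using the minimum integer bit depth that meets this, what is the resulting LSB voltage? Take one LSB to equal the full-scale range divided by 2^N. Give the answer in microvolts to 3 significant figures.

V_FS = 0.68 V.
Solving 6.02 N ≥ 87.6 − 1.76: N ≥ 14.259. Round up → N = 15.
LSB = 0.68 V ÷ 2^15 = 0.68/32768 V = 20.8 µV.

20.8 µV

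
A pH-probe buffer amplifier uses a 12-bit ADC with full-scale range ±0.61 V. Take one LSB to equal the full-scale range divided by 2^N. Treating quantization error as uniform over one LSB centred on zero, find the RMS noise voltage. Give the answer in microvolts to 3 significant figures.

Full-scale range = 0.61 V − (-0.61 V) = 1.22 V.
Step size = 1.22/4096 V = 297.85 µV.
For a uniform distribution on [−LSB/2, +LSB/2], V_rms = LSB/√12 = 297.85 µV/3.4641 = 86.0 µV.

86.0 µV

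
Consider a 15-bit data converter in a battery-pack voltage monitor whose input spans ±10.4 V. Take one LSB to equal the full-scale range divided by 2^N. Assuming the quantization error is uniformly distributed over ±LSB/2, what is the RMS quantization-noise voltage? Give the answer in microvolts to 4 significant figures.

Range = 10.4 − (-10.4) = 20.8 V.
LSB = 20.8 V ÷ 2^15 = 20.8/32768 V = 0.634766 mV.
RMS of a uniform error over width LSB is LSB/√12 = 183.2 µV.

183.2 µV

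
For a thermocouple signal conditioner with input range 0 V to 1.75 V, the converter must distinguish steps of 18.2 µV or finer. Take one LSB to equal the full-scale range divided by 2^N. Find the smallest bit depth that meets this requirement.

17 bits

Span = 1.75 V.
Need 2^N ≥ 1.75 V / 18.2 µV = 96150 → N_min = 17.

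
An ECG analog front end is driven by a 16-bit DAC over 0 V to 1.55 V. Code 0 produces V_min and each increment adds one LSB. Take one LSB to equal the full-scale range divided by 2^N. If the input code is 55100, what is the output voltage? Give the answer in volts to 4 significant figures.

Span = 1.55 V. LSB = 1.55 V / 2^16.
V_out = 0 + 55100 × (1.55/65536) V
      = 0 V + 1.30318 V = 1.30318 V.

1.303 V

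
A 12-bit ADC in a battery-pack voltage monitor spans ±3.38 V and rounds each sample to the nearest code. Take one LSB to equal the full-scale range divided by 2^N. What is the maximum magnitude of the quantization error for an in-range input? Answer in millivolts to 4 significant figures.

Range = 3.38 − (-3.38) = 6.76 V.
One LSB is 6.76 V / 4096 = 1.65039 mV.
A rounding quantizer has |error| ≤ LSB/2 = 0.8252 mV.

0.8252 mV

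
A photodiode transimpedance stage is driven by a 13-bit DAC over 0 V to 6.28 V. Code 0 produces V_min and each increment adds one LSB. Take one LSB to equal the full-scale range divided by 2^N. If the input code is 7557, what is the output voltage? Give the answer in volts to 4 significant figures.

V_FS = 6.28 V. LSB = 6.28 V / 2^13.
V_out = V_min + code × LSB = 0 V + 7557 × 6.28 V / 8192
      = 0 V + 5.79321 V = 5.79321 V.

5.793 V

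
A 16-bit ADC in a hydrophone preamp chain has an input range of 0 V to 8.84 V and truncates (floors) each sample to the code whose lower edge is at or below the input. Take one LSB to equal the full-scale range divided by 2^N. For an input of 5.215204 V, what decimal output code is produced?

38663

Span = 8.84 V. LSB = 8.84 V / 2^16 ≈ 134.9 µV.
code = ⌊(V_in − V_min)/LSB⌋ = ⌊(V_in − V_min) × 2^16 / range⌋
     = ⌊(5.215204 − (0)) × 65536 / 8.84⌋ = ⌊5.215204 × 65536/8.84⌋
     = ⌊38663.304⌋ = 38663.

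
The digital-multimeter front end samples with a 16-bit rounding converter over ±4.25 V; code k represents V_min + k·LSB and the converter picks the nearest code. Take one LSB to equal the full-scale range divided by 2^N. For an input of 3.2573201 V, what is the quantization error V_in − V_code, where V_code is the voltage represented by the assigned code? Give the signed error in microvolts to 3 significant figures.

+41.7 µV

Span: 4.25 V − (-4.25 V) = 8.5 V. LSB = 8.5 V / 2^16 ≈ 129.7 µV.
(3.2573201 − (-4.25)) / LSB = 7.5073201 × 65536/8.5 = 57882.3212. Nearest integer: k = 57882.
V_code = V_min + k × range/2^16 = -4.25 + 57882 × 8.5/65536 = 3.2572784424 V.
e = 3.2573201 − (3.2572784424) = +41.7 µV.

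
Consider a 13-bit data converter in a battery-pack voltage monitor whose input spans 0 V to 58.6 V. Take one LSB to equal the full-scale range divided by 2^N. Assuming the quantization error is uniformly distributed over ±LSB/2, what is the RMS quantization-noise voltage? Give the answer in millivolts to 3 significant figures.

2.06 mV

Full-scale range = 58.6 V.
One LSB is 58.6 V / 8192 = 7.1533 mV.
For a uniform distribution on [−LSB/2, +LSB/2], V_rms = LSB/√12 = 7.1533 mV/3.4641 = 2.06 mV.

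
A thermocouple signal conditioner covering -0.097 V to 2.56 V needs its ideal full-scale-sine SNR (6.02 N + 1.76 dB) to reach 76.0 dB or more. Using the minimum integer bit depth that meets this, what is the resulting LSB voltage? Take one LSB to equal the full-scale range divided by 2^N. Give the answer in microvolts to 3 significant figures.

Range = 2.56 − (-0.097) = 2.657 V.
Required N = ⌈(76.0 − 1.76)/6.02⌉ = ⌈12.332⌉ = 13.
Step size = 2.657/8192 V = 324 µV.

324 µV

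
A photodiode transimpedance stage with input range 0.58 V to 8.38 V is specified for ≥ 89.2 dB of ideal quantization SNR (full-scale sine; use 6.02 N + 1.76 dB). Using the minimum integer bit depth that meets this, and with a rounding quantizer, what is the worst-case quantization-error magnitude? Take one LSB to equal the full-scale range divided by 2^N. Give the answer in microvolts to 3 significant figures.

Full-scale range = 8.38 V − (0.58 V) = 7.8 V.
Required N = ⌈(89.2 − 1.76)/6.02⌉ = ⌈14.525⌉ = 15.
LSB = 7.8 V / 2^15 = 238.04 µV.
Max error for round-to-nearest is LSB/2 = 119 µV.

119 µV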